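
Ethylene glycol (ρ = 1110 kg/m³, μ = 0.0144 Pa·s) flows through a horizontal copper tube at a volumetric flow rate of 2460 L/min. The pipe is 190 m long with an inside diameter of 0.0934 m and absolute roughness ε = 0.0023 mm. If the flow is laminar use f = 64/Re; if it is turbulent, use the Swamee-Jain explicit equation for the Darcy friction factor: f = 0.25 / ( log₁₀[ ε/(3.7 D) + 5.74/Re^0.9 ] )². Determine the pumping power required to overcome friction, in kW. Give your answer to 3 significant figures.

P ≈ 35.8 kW

Q = 2460 L/min = 2460/60000 = 0.041 m³/s.
Cross-sectional area A = πD²/4 = π(0.0934)²/4 = 0.006851 m²; mean velocity V = Q/A = 0.041/0.006851 = 5.984 m/s.
Reynolds number Re = ρVD/μ = 1110 · 5.984 · 0.0934 / 0.0144 = 4.308e+04.
Re > 4000 → turbulent. Relative roughness ε/D = 2.3e-06/0.0934 = 2.46e-05. Swamee-Jain: f = 0.25/(log₁₀[2.46e-05/3.7 + 5.74/4.308e+04^0.9])² = 0.25/(log₁₀[6.66e-06 + 0.000387])² = 0.25/(-3.405)² = 0.02157.
Darcy-Weisbach: ΔP = f(L/D)(ρV²/2) = 0.02157·(190/0.0934)·(1110·5.984²/2) = 0.02157·2034·1.987e+04 = 8.72e+05 Pa.
Pumping power P = QΔP = 0.041·8.72e+05 = 35750 W = 35.8 kW.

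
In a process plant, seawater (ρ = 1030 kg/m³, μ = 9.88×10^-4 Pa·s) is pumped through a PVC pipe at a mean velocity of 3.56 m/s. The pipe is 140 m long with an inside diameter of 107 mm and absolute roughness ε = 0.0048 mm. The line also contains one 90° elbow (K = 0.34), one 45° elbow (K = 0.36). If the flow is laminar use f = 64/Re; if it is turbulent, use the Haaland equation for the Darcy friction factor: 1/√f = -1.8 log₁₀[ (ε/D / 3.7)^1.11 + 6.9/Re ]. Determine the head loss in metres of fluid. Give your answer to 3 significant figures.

Reynolds number Re = ρVD/μ = 1030 · 3.56 · 0.107 / 0.000988 = 3.971e+05.
Re > 4000 → turbulent. Relative roughness ε/D = 4.8e-06/0.107 = 4.49e-05. Haaland: 1/√f = -1.8 log₁₀[(4.49e-05/3.7)^1.11 + 6.9/3.971e+05] = -1.8 log₁₀[3.49e-06 + 1.74e-05] = 8.425, so f = 0.01409.
Total minor-loss coefficient ΣK = 1·0.34 + 1·0.36 = 0.7.
ΔP = [f·L/D + ΣK]·(ρV²/2) = [0.01409·140/0.107 + 0.7]·(1030·3.56²/2) = [18.43 + 0.7]·6527 = 1.249e+05 Pa.
Head loss h_f = ΔP/(ρg) = 1.249e+05/(1030·9.81) = 12.4 m.

h_f ≈ 12.4 m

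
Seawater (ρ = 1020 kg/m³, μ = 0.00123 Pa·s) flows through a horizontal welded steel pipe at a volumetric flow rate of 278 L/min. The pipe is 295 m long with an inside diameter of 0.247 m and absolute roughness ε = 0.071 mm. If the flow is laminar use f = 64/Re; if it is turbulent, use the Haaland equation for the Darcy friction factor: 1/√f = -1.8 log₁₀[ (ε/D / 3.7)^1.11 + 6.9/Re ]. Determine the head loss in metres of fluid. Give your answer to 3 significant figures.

h_f ≈ 0.0150 m

Q = 278 L/min = 278/60000 = 0.004633 m³/s.
Cross-sectional area A = πD²/4 = π(0.247)²/4 = 0.04792 m²; mean velocity V = Q/A = 0.004633/0.04792 = 0.0967 m/s.
Reynolds number Re = ρVD/μ = 1020 · 0.0967 · 0.247 / 0.00123 = 1.981e+04.
Re > 4000 → turbulent. Relative roughness ε/D = 7.1e-05/0.247 = 0.000287. Haaland: 1/√f = -1.8 log₁₀[(0.000287/3.7)^1.11 + 6.9/1.981e+04] = -1.8 log₁₀[2.74e-05 + 0.000348] = 6.165, so f = 0.02631.
Darcy-Weisbach: ΔP = f(L/D)(ρV²/2) = 0.02631·(295/0.247)·(1020·0.0967²/2) = 0.02631·1194·4.769 = 149.8 Pa.
Head loss h_f = ΔP/(ρg) = 149.8/(1020·9.81) = 0.0150 m.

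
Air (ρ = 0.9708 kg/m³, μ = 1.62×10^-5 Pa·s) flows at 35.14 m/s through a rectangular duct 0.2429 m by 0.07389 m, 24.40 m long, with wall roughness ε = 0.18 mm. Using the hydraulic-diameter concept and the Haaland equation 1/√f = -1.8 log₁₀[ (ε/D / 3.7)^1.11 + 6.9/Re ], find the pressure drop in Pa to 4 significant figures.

Hydraulic diameter D_h = 4A/P = 4·(0.2429·0.07389)/(2·(0.2429+0.07389)) = 0.07179/0.6336 = 0.1133 m.
Re = ρVD_h/μ = 0.9708·35.14·0.1133/1.62e-05 = 2.386e+05.
ε/D_h = 0.00018/0.1133 = 0.00159; Haaland gives 1/√f = -1.8 log₁₀[0.000183+2.89e-05] = 6.613, so f = 0.02287.
ΔP = f(L/D_h)(ρV²/2) = 0.02287·24.4/0.1133·599.4 = 2951 Pa.

ΔP ≈ 2951 Pa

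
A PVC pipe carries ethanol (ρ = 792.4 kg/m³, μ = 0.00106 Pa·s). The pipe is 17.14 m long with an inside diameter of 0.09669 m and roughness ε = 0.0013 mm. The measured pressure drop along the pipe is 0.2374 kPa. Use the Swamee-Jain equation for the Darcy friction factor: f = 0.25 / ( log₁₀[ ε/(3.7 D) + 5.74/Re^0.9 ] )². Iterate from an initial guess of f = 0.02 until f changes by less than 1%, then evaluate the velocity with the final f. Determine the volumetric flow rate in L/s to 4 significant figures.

Rearranging Darcy-Weisbach: V = √(2·ΔP·D/(f·L·ρ)). With ε/D = 1.3e-06/0.09669 = 1.34e-05, iterate starting from f = 0.02:
  f = 0.02 → V = √(2·237.4·0.09669/(0.02·17.14·792.4)) = 0.4111 m/s; Re = ρVD/μ = 2.971e+04; f → 0.02347
  f = 0.02347 → V = 0.3795 m/s; Re = 2.743e+04; f → 0.02392
  f = 0.02392 → V = 0.3759 m/s; Re = 2.717e+04; f → 0.02398
Converged (Δf/f < 1%). With the final f = 0.02398: V = √(2·237.4·0.09669/(0.02398·17.14·792.4)) = 0.3755 m/s.
Q = V·A = 0.3755·(π/4·0.09669²) = 0.002757 m³/s = 2.757 L/s.

Q ≈ 2.757 L/s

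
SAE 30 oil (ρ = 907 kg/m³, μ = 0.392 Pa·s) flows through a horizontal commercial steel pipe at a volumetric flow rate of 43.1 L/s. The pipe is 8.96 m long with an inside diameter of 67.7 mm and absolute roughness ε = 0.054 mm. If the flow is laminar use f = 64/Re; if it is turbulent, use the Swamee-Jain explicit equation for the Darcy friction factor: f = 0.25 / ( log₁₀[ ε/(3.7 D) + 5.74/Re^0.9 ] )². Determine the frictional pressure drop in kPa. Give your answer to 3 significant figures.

ΔP ≈ 294 kPa

Q = 43.1 L/s = 43.1/1000 = 0.0431 m³/s.
Cross-sectional area A = πD²/4 = π(0.0677)²/4 = 0.0036 m²; mean velocity V = Q/A = 0.0431/0.0036 = 11.97 m/s.
Reynolds number Re = ρVD/μ = 907 · 11.97 · 0.0677 / 0.392 = 1876.
Re < 2300 → laminar flow, so f = 64/Re = 64/1876 = 0.03412 (the turbulent correlation is not needed).
Darcy-Weisbach: ΔP = f(L/D)(ρV²/2) = 0.03412·(8.96/0.0677)·(907·11.97²/2) = 0.03412·132.3·6.501e+04 = 2.936e+05 Pa.
ΔP = 2.936e+05 Pa = 294 kPa.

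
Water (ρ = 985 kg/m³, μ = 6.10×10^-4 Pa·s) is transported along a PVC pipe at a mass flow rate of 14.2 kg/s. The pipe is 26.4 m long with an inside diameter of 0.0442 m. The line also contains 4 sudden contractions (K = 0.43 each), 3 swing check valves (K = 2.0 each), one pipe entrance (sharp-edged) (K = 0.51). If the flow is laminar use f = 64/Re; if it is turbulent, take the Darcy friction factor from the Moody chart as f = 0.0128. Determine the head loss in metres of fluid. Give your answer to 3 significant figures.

A = πD²/4 = π(0.0442)²/4 = 0.001534 m²; mean velocity V = ṁ/(ρA) = 14.2/(985 · 0.001534) = 9.395 m/s.
Reynolds number Re = ρVD/μ = 985 · 9.395 · 0.0442 / 0.00061 = 6.706e+05.
Re > 4000 → turbulent; use the Moody-chart value f = 0.0128.
Total minor-loss coefficient ΣK = 4·0.43 + 3·2 + 1·0.51 = 8.23.
ΔP = [f·L/D + ΣK]·(ρV²/2) = [0.0128·26.4/0.0442 + 8.23]·(985·9.395²/2) = [7.645 + 8.23]·4.348e+04 = 6.902e+05 Pa.
Head loss h_f = ΔP/(ρg) = 6.902e+05/(985·9.81) = 71.4 m.

h_f ≈ 71.4 m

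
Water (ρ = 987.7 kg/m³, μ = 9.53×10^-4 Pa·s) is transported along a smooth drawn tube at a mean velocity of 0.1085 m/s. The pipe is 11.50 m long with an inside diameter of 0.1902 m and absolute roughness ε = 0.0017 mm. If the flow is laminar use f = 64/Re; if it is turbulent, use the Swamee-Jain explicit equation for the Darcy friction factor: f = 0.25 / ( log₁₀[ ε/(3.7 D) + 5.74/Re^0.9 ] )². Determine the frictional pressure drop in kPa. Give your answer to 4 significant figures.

ΔP ≈ 0.008931 kPa

Reynolds number Re = ρVD/μ = 987.7 · 0.1085 · 0.1902 / 0.000953 = 2.139e+04.
Re > 4000 → turbulent. Relative roughness ε/D = 1.7e-06/0.1902 = 8.94e-06. Swamee-Jain: f = 0.25/(log₁₀[8.94e-06/3.7 + 5.74/2.139e+04^0.9])² = 0.25/(log₁₀[2.42e-06 + 0.000727])² = 0.25/(-3.137)² = 0.02541.
Darcy-Weisbach: ΔP = f(L/D)(ρV²/2) = 0.02541·(11.5/0.1902)·(987.7·0.1085²/2) = 0.02541·60.46·5.814 = 8.931 Pa.
ΔP = 8.931 Pa = 0.008931 kPa.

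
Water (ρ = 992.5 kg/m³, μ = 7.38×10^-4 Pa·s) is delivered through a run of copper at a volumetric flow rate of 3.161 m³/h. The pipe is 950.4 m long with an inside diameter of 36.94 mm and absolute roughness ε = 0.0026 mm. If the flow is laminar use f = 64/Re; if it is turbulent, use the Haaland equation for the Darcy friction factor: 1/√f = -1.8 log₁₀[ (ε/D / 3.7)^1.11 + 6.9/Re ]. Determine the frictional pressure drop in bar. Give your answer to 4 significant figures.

Q = 3.161 m³/h = 3.161/3600 = 0.0008781 m³/s.
Cross-sectional area A = πD²/4 = π(0.03694)²/4 = 0.001072 m²; mean velocity V = Q/A = 0.0008781/0.001072 = 0.8193 m/s.
Reynolds number Re = ρVD/μ = 992.5 · 0.8193 · 0.03694 / 0.000738 = 4.07e+04.
Re > 4000 → turbulent. Relative roughness ε/D = 2.6e-06/0.03694 = 7.04e-05. Haaland: 1/√f = -1.8 log₁₀[(7.04e-05/3.7)^1.11 + 6.9/4.07e+04] = -1.8 log₁₀[5.75e-06 + 0.00017] = 6.761, so f = 0.02187.
Darcy-Weisbach: ΔP = f(L/D)(ρV²/2) = 0.02187·(950.4/0.03694)·(992.5·0.8193²/2) = 0.02187·2.573e+04·333.1 = 1.875e+05 Pa.
ΔP = 1.875e+05 Pa = 1.875 bar.

ΔP ≈ 1.875 bar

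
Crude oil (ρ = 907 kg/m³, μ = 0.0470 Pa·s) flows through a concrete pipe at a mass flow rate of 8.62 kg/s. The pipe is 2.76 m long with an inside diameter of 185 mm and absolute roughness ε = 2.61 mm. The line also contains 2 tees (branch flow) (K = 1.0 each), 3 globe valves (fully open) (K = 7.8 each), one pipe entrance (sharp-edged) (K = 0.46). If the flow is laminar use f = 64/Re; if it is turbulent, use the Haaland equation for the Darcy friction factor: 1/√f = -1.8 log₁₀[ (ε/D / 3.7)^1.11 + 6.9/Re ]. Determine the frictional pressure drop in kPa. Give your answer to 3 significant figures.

A = πD²/4 = π(0.185)²/4 = 0.02688 m²; mean velocity V = ṁ/(ρA) = 8.62/(907 · 0.02688) = 0.3536 m/s.
Reynolds number Re = ρVD/μ = 907 · 0.3536 · 0.185 / 0.047 = 1262.
Re < 2300 → laminar flow, so f = 64/Re = 64/1262 = 0.0507 (the turbulent correlation is not needed).
Total minor-loss coefficient ΣK = 2·1 + 3·7.8 + 1·0.46 = 25.9.
ΔP = [f·L/D + ΣK]·(ρV²/2) = [0.0507·2.76/0.185 + 25.9]·(907·0.3536²/2) = [0.7564 + 25.9]·56.69 = 1509 Pa.
ΔP = 1509 Pa = 1.51 kPa.

ΔP ≈ 1.51 kPa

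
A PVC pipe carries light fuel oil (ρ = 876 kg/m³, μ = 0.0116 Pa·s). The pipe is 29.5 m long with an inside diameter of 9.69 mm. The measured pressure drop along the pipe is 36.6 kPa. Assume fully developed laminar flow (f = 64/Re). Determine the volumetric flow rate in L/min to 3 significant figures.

For laminar flow, f = 64/Re with Re = ρVD/μ, so Darcy-Weisbach reduces to ΔP = 32μLV/D². Solving for V: V = ΔP·D²/(32μL) = 3.66e+04·(0.00969)²/(32·0.0116·29.5) = 0.3138 m/s.
Check: Re = ρVD/μ = 876·0.3138·0.00969/0.0116 = 229.7 < 2300, so the laminar assumption holds.
Q = V·A = 0.3138·(π/4·0.00969²) = 2.314e-05 m³/s = 1.39 L/min.

Q ≈ 1.39 L/min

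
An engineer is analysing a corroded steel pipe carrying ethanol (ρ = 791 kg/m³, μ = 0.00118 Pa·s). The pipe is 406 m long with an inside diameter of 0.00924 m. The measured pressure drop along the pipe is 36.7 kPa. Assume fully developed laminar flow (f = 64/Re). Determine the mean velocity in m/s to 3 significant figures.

For laminar flow, f = 64/Re with Re = ρVD/μ, so Darcy-Weisbach reduces to ΔP = 32μLV/D². Solving for V: V = ΔP·D²/(32μL) = 3.67e+04·(0.00924)²/(32·0.00118·406) = 0.2044 m/s.
Check: Re = ρVD/μ = 791·0.2044·0.00924/0.00118 = 1266 < 2300, so the laminar assumption holds.

V ≈ 0.204 m/s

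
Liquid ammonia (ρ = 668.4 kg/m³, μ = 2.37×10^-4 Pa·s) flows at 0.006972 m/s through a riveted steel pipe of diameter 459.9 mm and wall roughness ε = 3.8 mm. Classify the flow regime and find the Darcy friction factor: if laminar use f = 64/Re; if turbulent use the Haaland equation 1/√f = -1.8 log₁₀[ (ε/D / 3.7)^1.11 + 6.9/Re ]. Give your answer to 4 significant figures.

Re = ρVD/μ = 668.4·0.006972·0.4599/0.000237 = 9043.
Re > 4000 → turbulent. ε/D = 0.0038/0.4599 = 0.00826; Haaland: 1/√f = -1.8 log₁₀[0.00114 + 0.000763] = 4.897, so f = 0.04171.

f ≈ 0.04171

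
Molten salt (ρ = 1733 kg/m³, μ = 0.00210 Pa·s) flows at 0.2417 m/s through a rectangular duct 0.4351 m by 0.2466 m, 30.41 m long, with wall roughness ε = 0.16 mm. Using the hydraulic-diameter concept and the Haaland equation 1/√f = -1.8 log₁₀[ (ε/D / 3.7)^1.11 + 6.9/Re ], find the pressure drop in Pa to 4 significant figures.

Hydraulic diameter D_h = 4A/P = 4·(0.4351·0.2466)/(2·(0.4351+0.2466)) = 0.4292/1.363 = 0.3148 m.
Re = ρVD_h/μ = 1733·0.2417·0.3148/0.0021 = 6.279e+04.
ε/D_h = 0.00016/0.3148 = 0.000508; Haaland gives 1/√f = -1.8 log₁₀[5.16e-05+0.00011] = 6.825, so f = 0.02147.
ΔP = f(L/D_h)(ρV²/2) = 0.02147·30.41/0.3148·50.62 = 105 Pa.

ΔP ≈ 105.0 Pa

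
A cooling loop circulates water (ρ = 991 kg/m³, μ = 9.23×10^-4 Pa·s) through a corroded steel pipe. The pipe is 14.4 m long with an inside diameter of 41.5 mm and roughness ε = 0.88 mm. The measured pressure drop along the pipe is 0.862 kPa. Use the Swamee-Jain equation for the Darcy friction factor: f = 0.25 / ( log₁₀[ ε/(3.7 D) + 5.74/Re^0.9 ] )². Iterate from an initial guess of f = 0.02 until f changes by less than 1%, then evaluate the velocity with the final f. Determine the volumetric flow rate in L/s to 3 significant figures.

Q ≈ 0.415 L/s

Rearranging Darcy-Weisbach: V = √(2·ΔP·D/(f·L·ρ)). With ε/D = 0.00088/0.0415 = 0.0212, iterate starting from f = 0.02:
  f = 0.02 → V = √(2·862·0.0415/(0.02·14.4·991)) = 0.5007 m/s; Re = ρVD/μ = 2.231e+04; f → 0.05204
  f = 0.05204 → V = 0.3104 m/s; Re = 1.383e+04; f → 0.05324
  f = 0.05324 → V = 0.3069 m/s; Re = 1.367e+04; f → 0.05327
Converged (Δf/f < 1%). With the final f = 0.05327: V = √(2·862·0.0415/(0.05327·14.4·991)) = 0.3068 m/s.
Q = V·A = 0.3068·(π/4·0.0415²) = 0.000415 m³/s = 0.415 L/s.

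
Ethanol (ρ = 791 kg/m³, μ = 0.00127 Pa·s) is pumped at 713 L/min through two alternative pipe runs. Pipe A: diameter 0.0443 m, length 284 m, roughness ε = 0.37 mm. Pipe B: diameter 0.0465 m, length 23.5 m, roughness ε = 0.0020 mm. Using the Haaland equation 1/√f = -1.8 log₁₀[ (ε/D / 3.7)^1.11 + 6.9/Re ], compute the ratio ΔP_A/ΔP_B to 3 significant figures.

Pipe A: V = Q/A = 0.01188/0.001541 = 7.71 m/s; Re = 2.127e+05; ε/D = 0.00835; Haaland → f = 0.03606; ΔP_A = f(L/D)(ρV²/2) = 5.435e+06 Pa.
Pipe B: V = Q/A = 0.01188/0.001698 = 6.997 m/s; Re = 2.027e+05; ε/D = 4.3e-05; Haaland → f = 0.01575; ΔP_B = f(L/D)(ρV²/2) = 1.541e+05 Pa.
ΔP_A/ΔP_B = 5.435e+06/1.541e+05 = 35.3.

ΔP_A/ΔP_B ≈ 35.3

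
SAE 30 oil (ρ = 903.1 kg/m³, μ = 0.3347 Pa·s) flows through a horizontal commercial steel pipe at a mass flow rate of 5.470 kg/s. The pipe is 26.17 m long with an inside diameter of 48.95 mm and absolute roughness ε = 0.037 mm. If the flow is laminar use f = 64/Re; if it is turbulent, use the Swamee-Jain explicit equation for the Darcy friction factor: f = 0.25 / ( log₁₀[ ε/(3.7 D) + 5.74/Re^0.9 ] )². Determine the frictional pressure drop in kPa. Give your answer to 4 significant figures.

ΔP ≈ 376.5 kPa

A = πD²/4 = π(0.04895)²/4 = 0.001882 m²; mean velocity V = ṁ/(ρA) = 5.47/(903.1 · 0.001882) = 3.219 m/s.
Reynolds number Re = ρVD/μ = 903.1 · 3.219 · 0.04895 / 0.335 = 425.1.
Re < 2300 → laminar flow, so f = 64/Re = 64/425.1 = 0.1506 (the turbulent correlation is not needed).
Darcy-Weisbach: ΔP = f(L/D)(ρV²/2) = 0.1506·(26.17/0.04895)·(903.1·3.219²/2) = 0.1506·534.6·4678 = 3.765e+05 Pa.
ΔP = 3.765e+05 Pa = 376.5 kPa.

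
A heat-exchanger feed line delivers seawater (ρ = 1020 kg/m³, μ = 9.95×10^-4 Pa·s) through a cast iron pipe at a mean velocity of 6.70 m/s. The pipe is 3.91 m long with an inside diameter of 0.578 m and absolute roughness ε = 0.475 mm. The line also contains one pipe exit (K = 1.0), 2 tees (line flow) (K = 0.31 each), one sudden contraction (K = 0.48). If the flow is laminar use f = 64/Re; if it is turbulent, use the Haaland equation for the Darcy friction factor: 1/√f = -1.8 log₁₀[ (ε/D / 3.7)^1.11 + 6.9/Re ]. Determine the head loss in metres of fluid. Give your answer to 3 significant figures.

h_f ≈ 5.10 m

Reynolds number Re = ρVD/μ = 1020 · 6.7 · 0.578 / 0.000995 = 3.97e+06.
Re > 4000 → turbulent. Relative roughness ε/D = 0.000475/0.578 = 0.000822. Haaland: 1/√f = -1.8 log₁₀[(0.000822/3.7)^1.11 + 6.9/3.97e+06] = -1.8 log₁₀[8.8e-05 + 1.74e-06] = 7.284, so f = 0.01885.
Total minor-loss coefficient ΣK = 1·1 + 2·0.31 + 1·0.48 = 2.1.
ΔP = [f·L/D + ΣK]·(ρV²/2) = [0.01885·3.91/0.578 + 2.1]·(1020·6.7²/2) = [0.1275 + 2.1]·2.289e+04 = 5.1e+04 Pa.
Head loss h_f = ΔP/(ρg) = 5.1e+04/(1020·9.81) = 5.10 m.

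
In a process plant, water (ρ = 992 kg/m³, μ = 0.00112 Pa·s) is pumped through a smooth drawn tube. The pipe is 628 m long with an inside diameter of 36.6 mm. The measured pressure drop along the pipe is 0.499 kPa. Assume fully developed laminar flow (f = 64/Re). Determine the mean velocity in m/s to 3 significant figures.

For laminar flow, f = 64/Re with Re = ρVD/μ, so Darcy-Weisbach reduces to ΔP = 32μLV/D². Solving for V: V = ΔP·D²/(32μL) = 499·(0.0366)²/(32·0.00112·628) = 0.0297 m/s.
Check: Re = ρVD/μ = 992·0.0297·0.0366/0.00112 = 962.7 < 2300, so the laminar assumption holds.

V ≈ 0.0297 m/s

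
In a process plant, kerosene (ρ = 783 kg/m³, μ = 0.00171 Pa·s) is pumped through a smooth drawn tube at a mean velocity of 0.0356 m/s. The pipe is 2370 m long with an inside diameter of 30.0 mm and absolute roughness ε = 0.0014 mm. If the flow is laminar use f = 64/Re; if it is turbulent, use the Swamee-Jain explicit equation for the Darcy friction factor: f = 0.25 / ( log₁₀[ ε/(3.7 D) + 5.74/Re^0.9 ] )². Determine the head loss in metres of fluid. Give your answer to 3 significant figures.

h_f ≈ 0.668 m

Reynolds number Re = ρVD/μ = 783 · 0.0356 · 0.03 / 0.00171 = 489.
Re < 2300 → laminar flow, so f = 64/Re = 64/489 = 0.1309 (the turbulent correlation is not needed).
Darcy-Weisbach: ΔP = f(L/D)(ρV²/2) = 0.1309·(2370/0.03)·(783·0.0356²/2) = 0.1309·7.9e+04·0.4962 = 5130 Pa.
Head loss h_f = ΔP/(ρg) = 5130/(783·9.81) = 0.668 m.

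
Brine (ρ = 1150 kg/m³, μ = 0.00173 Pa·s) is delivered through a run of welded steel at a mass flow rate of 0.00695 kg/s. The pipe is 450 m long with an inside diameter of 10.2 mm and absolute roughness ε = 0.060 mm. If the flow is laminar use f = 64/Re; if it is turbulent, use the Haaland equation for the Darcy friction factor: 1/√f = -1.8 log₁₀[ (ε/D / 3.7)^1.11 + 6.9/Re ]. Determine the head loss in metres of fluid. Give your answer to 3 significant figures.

h_f ≈ 1.57 m

A = πD²/4 = π(0.0102)²/4 = 8.171e-05 m²; mean velocity V = ṁ/(ρA) = 0.00695/(1150 · 8.171e-05) = 0.07396 m/s.
Reynolds number Re = ρVD/μ = 1150 · 0.07396 · 0.0102 / 0.00173 = 501.5.
Re < 2300 → laminar flow, so f = 64/Re = 64/501.5 = 0.1276 (the turbulent correlation is not needed).
Darcy-Weisbach: ΔP = f(L/D)(ρV²/2) = 0.1276·(450/0.0102)·(1150·0.07396²/2) = 0.1276·4.412e+04·3.145 = 1.771e+04 Pa.
Head loss h_f = ΔP/(ρg) = 1.771e+04/(1150·9.81) = 1.57 m.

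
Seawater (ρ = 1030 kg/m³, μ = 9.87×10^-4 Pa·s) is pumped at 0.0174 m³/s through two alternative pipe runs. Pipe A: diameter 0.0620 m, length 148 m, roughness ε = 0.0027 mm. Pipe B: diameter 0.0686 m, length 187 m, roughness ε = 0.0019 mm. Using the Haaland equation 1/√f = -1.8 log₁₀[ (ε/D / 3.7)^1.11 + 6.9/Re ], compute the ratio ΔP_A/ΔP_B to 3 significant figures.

ΔP_A/ΔP_B ≈ 1.31

Pipe A: V = Q/A = 0.0174/0.003019 = 5.763 m/s; Re = 3.729e+05; ε/D = 4.35e-05; Haaland → f = 0.01421; ΔP_A = f(L/D)(ρV²/2) = 5.804e+05 Pa.
Pipe B: V = Q/A = 0.0174/0.003696 = 4.708 m/s; Re = 3.37e+05; ε/D = 2.77e-05; Haaland → f = 0.01429; ΔP_B = f(L/D)(ρV²/2) = 4.446e+05 Pa.
ΔP_A/ΔP_B = 5.804e+05/4.446e+05 = 1.31.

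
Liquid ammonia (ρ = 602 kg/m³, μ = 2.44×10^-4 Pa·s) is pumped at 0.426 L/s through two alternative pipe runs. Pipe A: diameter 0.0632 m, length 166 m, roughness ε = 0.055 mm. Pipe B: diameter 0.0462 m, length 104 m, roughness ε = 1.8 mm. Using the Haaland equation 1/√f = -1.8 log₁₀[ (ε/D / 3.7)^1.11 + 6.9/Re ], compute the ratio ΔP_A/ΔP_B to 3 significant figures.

ΔP_A/ΔP_B ≈ 0.139

Pipe A: V = Q/A = 0.000426/0.003137 = 0.1358 m/s; Re = 2.117e+04; ε/D = 0.00087; Haaland → f = 0.02706; ΔP_A = f(L/D)(ρV²/2) = 394.6 Pa.
Pipe B: V = Q/A = 0.000426/0.001676 = 0.2541 m/s; Re = 2.897e+04; ε/D = 0.039; Haaland → f = 0.06499; ΔP_B = f(L/D)(ρV²/2) = 2844 Pa.
ΔP_A/ΔP_B = 394.6/2844 = 0.139.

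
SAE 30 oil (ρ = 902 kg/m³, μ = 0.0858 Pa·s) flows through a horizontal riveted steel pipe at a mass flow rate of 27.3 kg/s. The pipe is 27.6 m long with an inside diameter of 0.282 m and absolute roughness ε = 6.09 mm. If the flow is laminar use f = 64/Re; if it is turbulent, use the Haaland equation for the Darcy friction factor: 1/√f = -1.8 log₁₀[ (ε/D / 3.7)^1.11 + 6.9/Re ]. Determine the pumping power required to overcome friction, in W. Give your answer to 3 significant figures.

P ≈ 14.0 W

A = πD²/4 = π(0.282)²/4 = 0.06246 m²; mean velocity V = ṁ/(ρA) = 27.3/(902 · 0.06246) = 0.4846 m/s.
Reynolds number Re = ρVD/μ = 902 · 0.4846 · 0.282 / 0.0858 = 1437.
Re < 2300 → laminar flow, so f = 64/Re = 64/1437 = 0.04455 (the turbulent correlation is not needed).
Darcy-Weisbach: ΔP = f(L/D)(ρV²/2) = 0.04455·(27.6/0.282)·(902·0.4846²/2) = 0.04455·97.87·105.9 = 461.8 Pa.
Q = ṁ/ρ = 27.3/902 = 0.03027 m³/s.
Pumping power P = QΔP = 0.03027·461.8 = 13.98 W = 14.0 W.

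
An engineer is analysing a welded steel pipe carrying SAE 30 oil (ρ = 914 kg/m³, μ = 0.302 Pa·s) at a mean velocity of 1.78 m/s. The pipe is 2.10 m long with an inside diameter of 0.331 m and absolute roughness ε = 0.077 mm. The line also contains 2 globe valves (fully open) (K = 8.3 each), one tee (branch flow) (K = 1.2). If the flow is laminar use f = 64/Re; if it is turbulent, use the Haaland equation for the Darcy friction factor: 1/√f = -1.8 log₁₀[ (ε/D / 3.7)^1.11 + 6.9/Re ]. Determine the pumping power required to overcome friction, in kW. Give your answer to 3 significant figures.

P ≈ 4.00 kW

Reynolds number Re = ρVD/μ = 914 · 1.78 · 0.331 / 0.302 = 1783.
Re < 2300 → laminar flow, so f = 64/Re = 64/1783 = 0.03589 (the turbulent correlation is not needed).
Total minor-loss coefficient ΣK = 2·8.3 + 1·1.2 = 17.8.
ΔP = [f·L/D + ΣK]·(ρV²/2) = [0.03589·2.1/0.331 + 17.8]·(914·1.78²/2) = [0.2277 + 17.8]·1448 = 2.61e+04 Pa.
Q = V·A = 1.78·0.08605 = 0.1532 m³/s.
Pumping power P = QΔP = 0.1532·2.61e+04 = 3998 W = 4.00 kW.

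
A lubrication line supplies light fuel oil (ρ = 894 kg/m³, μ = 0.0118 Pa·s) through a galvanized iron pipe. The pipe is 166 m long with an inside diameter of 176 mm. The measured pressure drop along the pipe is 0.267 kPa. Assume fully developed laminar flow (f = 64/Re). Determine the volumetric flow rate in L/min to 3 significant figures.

Q ≈ 193 L/min

For laminar flow, f = 64/Re with Re = ρVD/μ, so Darcy-Weisbach reduces to ΔP = 32μLV/D². Solving for V: V = ΔP·D²/(32μL) = 267·(0.176)²/(32·0.0118·166) = 0.1319 m/s.
Check: Re = ρVD/μ = 894·0.1319·0.176/0.0118 = 1759 < 2300, so the laminar assumption holds.
Q = V·A = 0.1319·(π/4·0.176²) = 0.00321 m³/s = 193 L/min.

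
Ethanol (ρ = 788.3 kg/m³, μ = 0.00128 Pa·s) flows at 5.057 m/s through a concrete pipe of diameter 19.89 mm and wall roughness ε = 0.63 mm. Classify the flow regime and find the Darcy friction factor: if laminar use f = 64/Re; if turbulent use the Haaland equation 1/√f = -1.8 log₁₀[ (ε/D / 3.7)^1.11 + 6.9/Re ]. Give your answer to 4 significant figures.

Re = ρVD/μ = 788.3·5.057·0.01989/0.00128 = 6.195e+04.
Re > 4000 → turbulent. ε/D = 0.00063/0.01989 = 0.0317; Haaland: 1/√f = -1.8 log₁₀[0.00507 + 0.000111] = 4.114, so f = 0.05909.

f ≈ 0.05909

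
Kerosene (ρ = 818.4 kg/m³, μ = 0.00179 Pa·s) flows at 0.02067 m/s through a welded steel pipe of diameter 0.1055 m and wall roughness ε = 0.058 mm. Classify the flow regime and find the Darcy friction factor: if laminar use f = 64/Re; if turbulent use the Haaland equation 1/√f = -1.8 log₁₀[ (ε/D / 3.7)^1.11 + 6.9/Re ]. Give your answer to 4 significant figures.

f ≈ 0.06419

Re = ρVD/μ = 818.4·0.02067·0.1055/0.00179 = 997.
Re < 2300 → laminar, so f = 64/Re = 0.06419 (roughness is irrelevant in laminar flow).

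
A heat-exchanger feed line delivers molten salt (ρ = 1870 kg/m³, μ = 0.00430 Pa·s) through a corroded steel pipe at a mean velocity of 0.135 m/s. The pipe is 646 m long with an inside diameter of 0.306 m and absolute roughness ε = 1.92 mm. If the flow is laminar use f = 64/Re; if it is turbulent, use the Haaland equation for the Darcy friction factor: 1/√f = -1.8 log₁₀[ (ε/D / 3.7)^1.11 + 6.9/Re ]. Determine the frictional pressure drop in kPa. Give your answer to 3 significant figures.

Reynolds number Re = ρVD/μ = 1870 · 0.135 · 0.306 / 0.0043 = 1.797e+04.
Re > 4000 → turbulent. Relative roughness ε/D = 0.00192/0.306 = 0.00627. Haaland: 1/√f = -1.8 log₁₀[(0.00627/3.7)^1.11 + 6.9/1.797e+04] = -1.8 log₁₀[0.000841 + 0.000384] = 5.242, so f = 0.0364.
Darcy-Weisbach: ΔP = f(L/D)(ρV²/2) = 0.0364·(646/0.306)·(1870·0.135²/2) = 0.0364·2111·17.04 = 1309 Pa.
ΔP = 1309 Pa = 1.31 kPa.

ΔP ≈ 1.31 kPa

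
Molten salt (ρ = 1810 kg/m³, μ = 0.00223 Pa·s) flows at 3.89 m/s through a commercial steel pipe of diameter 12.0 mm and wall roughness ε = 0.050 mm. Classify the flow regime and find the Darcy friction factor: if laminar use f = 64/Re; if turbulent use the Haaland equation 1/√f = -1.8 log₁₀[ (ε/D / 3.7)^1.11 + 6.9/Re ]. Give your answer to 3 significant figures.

f ≈ 0.0312

Re = ρVD/μ = 1810·3.89·0.012/0.00223 = 3.789e+04.
Re > 4000 → turbulent. ε/D = 5e-05/0.012 = 0.00417; Haaland: 1/√f = -1.8 log₁₀[0.000534 + 0.000182] = 5.661, so f = 0.0312.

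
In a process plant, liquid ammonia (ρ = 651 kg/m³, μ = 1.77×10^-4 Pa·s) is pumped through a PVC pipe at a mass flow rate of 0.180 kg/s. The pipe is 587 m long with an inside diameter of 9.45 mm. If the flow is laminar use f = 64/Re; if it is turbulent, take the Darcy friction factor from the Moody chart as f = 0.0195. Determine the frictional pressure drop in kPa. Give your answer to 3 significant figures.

ΔP ≈ 6130 kPa

A = πD²/4 = π(0.00945)²/4 = 7.014e-05 m²; mean velocity V = ṁ/(ρA) = 0.18/(651 · 7.014e-05) = 3.942 m/s.
Reynolds number Re = ρVD/μ = 651 · 3.942 · 0.00945 / 0.000177 = 1.37e+05.
Re > 4000 → turbulent; use the Moody-chart value f = 0.0195.
Darcy-Weisbach: ΔP = f(L/D)(ρV²/2) = 0.0195·(587/0.00945)·(651·3.942²/2) = 0.0195·6.212e+04·5059 = 6.127e+06 Pa.
ΔP = 6.127e+06 Pa = 6130 kPa.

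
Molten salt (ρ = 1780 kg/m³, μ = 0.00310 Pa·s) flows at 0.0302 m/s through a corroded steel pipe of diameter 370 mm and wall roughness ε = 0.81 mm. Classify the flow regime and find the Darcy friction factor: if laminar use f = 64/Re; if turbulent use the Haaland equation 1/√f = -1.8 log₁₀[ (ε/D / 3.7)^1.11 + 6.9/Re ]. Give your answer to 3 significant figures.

Re = ρVD/μ = 1780·0.0302·0.37/0.0031 = 6416.
Re > 4000 → turbulent. ε/D = 0.00081/0.37 = 0.00219; Haaland: 1/√f = -1.8 log₁₀[0.000261 + 0.00108] = 5.173, so f = 0.03737.

f ≈ 0.0374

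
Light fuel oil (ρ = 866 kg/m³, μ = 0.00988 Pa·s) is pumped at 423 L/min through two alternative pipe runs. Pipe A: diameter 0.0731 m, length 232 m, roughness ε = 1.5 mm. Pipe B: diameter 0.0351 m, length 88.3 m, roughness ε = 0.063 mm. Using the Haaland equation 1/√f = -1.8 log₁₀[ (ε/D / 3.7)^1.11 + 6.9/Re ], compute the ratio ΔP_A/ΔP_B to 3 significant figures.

ΔP_A/ΔP_B ≈ 0.123

Pipe A: V = Q/A = 0.00705/0.004197 = 1.68 m/s; Re = 1.076e+04; ε/D = 0.0205; Haaland → f = 0.05256; ΔP_A = f(L/D)(ρV²/2) = 2.038e+05 Pa.
Pipe B: V = Q/A = 0.00705/0.0009676 = 7.286 m/s; Re = 2.242e+04; ε/D = 0.00179; Haaland → f = 0.02858; ΔP_B = f(L/D)(ρV²/2) = 1.653e+06 Pa.
ΔP_A/ΔP_B = 2.038e+05/1.653e+06 = 0.123.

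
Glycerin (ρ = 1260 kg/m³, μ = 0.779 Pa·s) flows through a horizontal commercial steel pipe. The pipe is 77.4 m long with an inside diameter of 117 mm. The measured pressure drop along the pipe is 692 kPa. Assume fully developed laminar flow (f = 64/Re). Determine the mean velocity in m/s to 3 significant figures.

For laminar flow, f = 64/Re with Re = ρVD/μ, so Darcy-Weisbach reduces to ΔP = 32μLV/D². Solving for V: V = ΔP·D²/(32μL) = 6.92e+05·(0.117)²/(32·0.779·77.4) = 4.91 m/s.
Check: Re = ρVD/μ = 1260·4.91·0.117/0.779 = 929.1 < 2300, so the laminar assumption holds.

V ≈ 4.91 m/s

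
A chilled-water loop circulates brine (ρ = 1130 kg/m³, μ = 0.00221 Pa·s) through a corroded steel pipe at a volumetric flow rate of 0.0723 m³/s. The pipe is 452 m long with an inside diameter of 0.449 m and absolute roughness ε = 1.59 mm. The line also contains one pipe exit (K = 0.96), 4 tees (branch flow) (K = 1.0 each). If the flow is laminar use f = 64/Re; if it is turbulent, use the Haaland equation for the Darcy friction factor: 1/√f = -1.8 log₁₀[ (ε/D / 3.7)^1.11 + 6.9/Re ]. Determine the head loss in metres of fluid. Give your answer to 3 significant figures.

Cross-sectional area A = πD²/4 = π(0.449)²/4 = 0.1583 m²; mean velocity V = Q/A = 0.0723/0.1583 = 0.4566 m/s.
Reynolds number Re = ρVD/μ = 1130 · 0.4566 · 0.449 / 0.00221 = 1.048e+05.
Re > 4000 → turbulent. Relative roughness ε/D = 0.00159/0.449 = 0.00354. Haaland: 1/√f = -1.8 log₁₀[(0.00354/3.7)^1.11 + 6.9/1.048e+05] = -1.8 log₁₀[0.000446 + 6.58e-05] = 5.924, so f = 0.02849.
Total minor-loss coefficient ΣK = 1·0.96 + 4·1 = 4.96.
ΔP = [f·L/D + ΣK]·(ρV²/2) = [0.02849·452/0.449 + 4.96]·(1130·0.4566²/2) = [28.68 + 4.96]·117.8 = 3963 Pa.
Head loss h_f = ΔP/(ρg) = 3963/(1130·9.81) = 0.358 m.

h_f ≈ 0.358 m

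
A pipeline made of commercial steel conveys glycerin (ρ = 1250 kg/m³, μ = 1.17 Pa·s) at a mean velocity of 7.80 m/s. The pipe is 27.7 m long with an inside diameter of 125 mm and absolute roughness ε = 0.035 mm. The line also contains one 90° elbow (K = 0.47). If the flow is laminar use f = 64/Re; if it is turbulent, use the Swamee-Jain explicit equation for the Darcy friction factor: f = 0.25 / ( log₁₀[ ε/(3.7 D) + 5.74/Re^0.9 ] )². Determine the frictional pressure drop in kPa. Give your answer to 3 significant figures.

Reynolds number Re = ρVD/μ = 1250 · 7.8 · 0.125 / 1.17 = 1042.
Re < 2300 → laminar flow, so f = 64/Re = 64/1042 = 0.06144 (the turbulent correlation is not needed).
Total minor-loss coefficient ΣK = 1·0.47 = 0.47.
ΔP = [f·L/D + ΣK]·(ρV²/2) = [0.06144·27.7/0.125 + 0.47]·(1250·7.8²/2) = [13.62 + 0.47]·3.802e+04 = 5.356e+05 Pa.
ΔP = 5.356e+05 Pa = 536 kPa.

ΔP ≈ 536 kPa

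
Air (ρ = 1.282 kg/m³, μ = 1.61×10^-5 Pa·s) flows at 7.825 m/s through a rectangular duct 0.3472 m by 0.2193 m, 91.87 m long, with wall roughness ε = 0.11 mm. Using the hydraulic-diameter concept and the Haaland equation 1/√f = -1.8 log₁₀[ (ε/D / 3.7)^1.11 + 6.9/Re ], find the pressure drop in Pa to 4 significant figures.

Hydraulic diameter D_h = 4A/P = 4·(0.3472·0.2193)/(2·(0.3472+0.2193)) = 0.3046/1.133 = 0.2688 m.
Re = ρVD_h/μ = 1.282·7.825·0.2688/1.61e-05 = 1.675e+05.
ε/D_h = 0.00011/0.2688 = 0.000409; Haaland gives 1/√f = -1.8 log₁₀[4.06e-05+4.12e-05] = 7.357, so f = 0.01848.
ΔP = f(L/D_h)(ρV²/2) = 0.01848·91.87/0.2688·39.25 = 247.8 Pa.

ΔP ≈ 247.8 Pa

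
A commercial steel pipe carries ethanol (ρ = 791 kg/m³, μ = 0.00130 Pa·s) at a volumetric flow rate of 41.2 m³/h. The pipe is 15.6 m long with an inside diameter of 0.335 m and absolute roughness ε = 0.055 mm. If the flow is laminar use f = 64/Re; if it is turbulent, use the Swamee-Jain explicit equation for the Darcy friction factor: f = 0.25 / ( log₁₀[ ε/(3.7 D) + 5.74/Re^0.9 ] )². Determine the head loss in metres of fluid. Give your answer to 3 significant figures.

Q = 41.2 m³/h = 41.2/3600 = 0.01144 m³/s.
Cross-sectional area A = πD²/4 = π(0.335)²/4 = 0.08814 m²; mean velocity V = Q/A = 0.01144/0.08814 = 0.1298 m/s.
Reynolds number Re = ρVD/μ = 791 · 0.1298 · 0.335 / 0.0013 = 2.647e+04.
Re > 4000 → turbulent. Relative roughness ε/D = 5.5e-05/0.335 = 0.000164. Swamee-Jain: f = 0.25/(log₁₀[0.000164/3.7 + 5.74/2.647e+04^0.9])² = 0.25/(log₁₀[4.44e-05 + 0.0006])² = 0.25/(-3.191)² = 0.02456.
Darcy-Weisbach: ΔP = f(L/D)(ρV²/2) = 0.02456·(15.6/0.335)·(791·0.1298²/2) = 0.02456·46.57·6.668 = 7.625 Pa.
Head loss h_f = ΔP/(ρg) = 7.625/(791·9.81) = 9.83×10^-4 m.

h_f ≈ 9.83×10^-4 m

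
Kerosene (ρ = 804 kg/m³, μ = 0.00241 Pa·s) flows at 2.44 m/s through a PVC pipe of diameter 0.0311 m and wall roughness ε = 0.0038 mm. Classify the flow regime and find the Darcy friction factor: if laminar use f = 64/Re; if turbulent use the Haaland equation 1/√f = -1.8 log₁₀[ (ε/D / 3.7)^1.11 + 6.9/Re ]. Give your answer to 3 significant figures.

Re = ρVD/μ = 804·2.44·0.0311/0.00241 = 2.532e+04.
Re > 4000 → turbulent. ε/D = 3.8e-06/0.0311 = 0.000122; Haaland: 1/√f = -1.8 log₁₀[1.06e-05 + 0.000273] = 6.386, so f = 0.02452.

f ≈ 0.0245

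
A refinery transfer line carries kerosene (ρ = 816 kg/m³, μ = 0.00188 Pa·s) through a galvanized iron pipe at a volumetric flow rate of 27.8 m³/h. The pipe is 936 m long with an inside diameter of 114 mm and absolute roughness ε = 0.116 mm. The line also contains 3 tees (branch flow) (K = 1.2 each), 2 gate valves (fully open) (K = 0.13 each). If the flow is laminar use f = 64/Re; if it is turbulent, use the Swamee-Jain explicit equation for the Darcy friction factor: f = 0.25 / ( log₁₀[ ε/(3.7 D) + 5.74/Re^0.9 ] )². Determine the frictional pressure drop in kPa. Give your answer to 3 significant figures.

ΔP ≈ 49.3 kPa

Q = 27.8 m³/h = 27.8/3600 = 0.007722 m³/s.
Cross-sectional area A = πD²/4 = π(0.114)²/4 = 0.01021 m²; mean velocity V = Q/A = 0.007722/0.01021 = 0.7566 m/s.
Reynolds number Re = ρVD/μ = 816 · 0.7566 · 0.114 / 0.00188 = 3.744e+04.
Re > 4000 → turbulent. Relative roughness ε/D = 0.000116/0.114 = 0.00102. Swamee-Jain: f = 0.25/(log₁₀[0.00102/3.7 + 5.74/3.744e+04^0.9])² = 0.25/(log₁₀[0.000275 + 0.00044])² = 0.25/(-3.146)² = 0.02526.
Total minor-loss coefficient ΣK = 3·1.2 + 2·0.13 = 3.86.
ΔP = [f·L/D + ΣK]·(ρV²/2) = [0.02526·936/0.114 + 3.86]·(816·0.7566²/2) = [207.4 + 3.86]·233.5 = 4.933e+04 Pa.
ΔP = 4.933e+04 Pa = 49.3 kPa.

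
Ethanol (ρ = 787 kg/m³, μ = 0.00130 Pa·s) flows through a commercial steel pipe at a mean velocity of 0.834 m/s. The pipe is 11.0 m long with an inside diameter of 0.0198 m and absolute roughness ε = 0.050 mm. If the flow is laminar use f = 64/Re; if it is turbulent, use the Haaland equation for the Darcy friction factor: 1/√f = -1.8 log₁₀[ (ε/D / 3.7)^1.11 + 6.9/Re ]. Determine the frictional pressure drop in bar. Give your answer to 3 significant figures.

ΔP ≈ 0.0521 bar

Reynolds number Re = ρVD/μ = 787 · 0.834 · 0.0198 / 0.0013 = 9997.
Re > 4000 → turbulent. Relative roughness ε/D = 5e-05/0.0198 = 0.00253. Haaland: 1/√f = -1.8 log₁₀[(0.00253/3.7)^1.11 + 6.9/9997] = -1.8 log₁₀[0.000306 + 0.00069] = 5.403, so f = 0.03426.
Darcy-Weisbach: ΔP = f(L/D)(ρV²/2) = 0.03426·(11/0.0198)·(787·0.834²/2) = 0.03426·555.6·273.7 = 5209 Pa.
ΔP = 5209 Pa = 0.0521 bar.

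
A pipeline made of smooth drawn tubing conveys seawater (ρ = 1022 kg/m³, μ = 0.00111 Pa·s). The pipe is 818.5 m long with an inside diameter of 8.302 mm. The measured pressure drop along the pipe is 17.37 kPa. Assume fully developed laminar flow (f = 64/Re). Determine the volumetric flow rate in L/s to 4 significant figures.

Q ≈ 0.002229 L/s

For laminar flow, f = 64/Re with Re = ρVD/μ, so Darcy-Weisbach reduces to ΔP = 32μLV/D². Solving for V: V = ΔP·D²/(32μL) = 1.737e+04·(0.008302)²/(32·0.00111·818.5) = 0.04118 m/s.
Check: Re = ρVD/μ = 1022·0.04118·0.008302/0.00111 = 314.8 < 2300, so the laminar assumption holds.
Q = V·A = 0.04118·(π/4·0.008302²) = 2.229e-06 m³/s = 0.002229 L/s.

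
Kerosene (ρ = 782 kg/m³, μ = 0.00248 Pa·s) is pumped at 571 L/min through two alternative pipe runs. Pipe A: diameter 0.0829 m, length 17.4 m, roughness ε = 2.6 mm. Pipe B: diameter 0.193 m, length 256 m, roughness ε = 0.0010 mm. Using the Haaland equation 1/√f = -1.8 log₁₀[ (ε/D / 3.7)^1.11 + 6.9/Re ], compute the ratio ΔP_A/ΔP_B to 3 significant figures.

ΔP_A/ΔP_B ≈ 10.6

Pipe A: V = Q/A = 0.009517/0.005398 = 1.763 m/s; Re = 4.609e+04; ε/D = 0.0314; Haaland → f = 0.05901; ΔP_A = f(L/D)(ρV²/2) = 1.506e+04 Pa.
Pipe B: V = Q/A = 0.009517/0.02926 = 0.3253 m/s; Re = 1.98e+04; ε/D = 5.18e-06; Haaland → f = 0.02582; ΔP_B = f(L/D)(ρV²/2) = 1417 Pa.
ΔP_A/ΔP_B = 1.506e+04/1417 = 10.6.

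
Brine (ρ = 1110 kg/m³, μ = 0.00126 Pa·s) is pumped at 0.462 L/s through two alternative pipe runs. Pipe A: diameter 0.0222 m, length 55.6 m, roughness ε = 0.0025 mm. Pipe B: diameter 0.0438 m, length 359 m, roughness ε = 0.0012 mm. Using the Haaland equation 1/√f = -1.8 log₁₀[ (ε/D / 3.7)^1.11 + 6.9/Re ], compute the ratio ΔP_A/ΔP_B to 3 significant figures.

ΔP_A/ΔP_B ≈ 3.92

Pipe A: V = Q/A = 0.000462/0.0003871 = 1.194 m/s; Re = 2.334e+04; ε/D = 0.000113; Haaland → f = 0.02498; ΔP_A = f(L/D)(ρV²/2) = 4.946e+04 Pa.
Pipe B: V = Q/A = 0.000462/0.001507 = 0.3066 m/s; Re = 1.183e+04; ε/D = 2.74e-05; Haaland → f = 0.02953; ΔP_B = f(L/D)(ρV²/2) = 1.263e+04 Pa.
ΔP_A/ΔP_B = 4.946e+04/1.263e+04 = 3.92.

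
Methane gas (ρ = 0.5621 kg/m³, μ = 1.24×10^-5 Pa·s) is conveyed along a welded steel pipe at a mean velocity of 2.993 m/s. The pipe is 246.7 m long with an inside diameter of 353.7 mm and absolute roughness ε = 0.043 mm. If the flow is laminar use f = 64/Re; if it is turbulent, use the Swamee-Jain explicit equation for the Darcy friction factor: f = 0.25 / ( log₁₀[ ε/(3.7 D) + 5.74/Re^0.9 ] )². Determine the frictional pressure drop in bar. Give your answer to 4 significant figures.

Reynolds number Re = ρVD/μ = 0.5621 · 2.993 · 0.3537 / 1.24e-05 = 4.799e+04.
Re > 4000 → turbulent. Relative roughness ε/D = 4.3e-05/0.3537 = 0.000122. Swamee-Jain: f = 0.25/(log₁₀[0.000122/3.7 + 5.74/4.799e+04^0.9])² = 0.25/(log₁₀[3.29e-05 + 0.000351])² = 0.25/(-3.415)² = 0.02143.
Darcy-Weisbach: ΔP = f(L/D)(ρV²/2) = 0.02143·(246.7/0.3537)·(0.5621·2.993²/2) = 0.02143·697.5·2.518 = 37.64 Pa.
ΔP = 37.64 Pa = 3.764×10^-4 bar.

ΔP ≈ 3.764×10^-4 bar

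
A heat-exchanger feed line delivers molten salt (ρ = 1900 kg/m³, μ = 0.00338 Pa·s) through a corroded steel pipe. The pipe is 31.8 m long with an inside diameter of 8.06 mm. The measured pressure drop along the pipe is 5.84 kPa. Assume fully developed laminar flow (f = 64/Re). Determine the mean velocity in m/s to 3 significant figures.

V ≈ 0.110 m/s

For laminar flow, f = 64/Re with Re = ρVD/μ, so Darcy-Weisbach reduces to ΔP = 32μLV/D². Solving for V: V = ΔP·D²/(32μL) = 5840·(0.00806)²/(32·0.00338·31.8) = 0.1103 m/s.
Check: Re = ρVD/μ = 1900·0.1103·0.00806/0.00338 = 499.8 < 2300, so the laminar assumption holds.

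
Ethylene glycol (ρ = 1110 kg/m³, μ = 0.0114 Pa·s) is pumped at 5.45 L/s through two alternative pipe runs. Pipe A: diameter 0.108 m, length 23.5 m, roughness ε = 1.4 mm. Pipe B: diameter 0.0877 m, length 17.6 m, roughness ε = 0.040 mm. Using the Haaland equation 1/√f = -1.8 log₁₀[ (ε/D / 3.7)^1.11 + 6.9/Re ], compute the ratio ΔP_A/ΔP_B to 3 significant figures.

Pipe A: V = Q/A = 0.00545/0.009161 = 0.5949 m/s; Re = 6256; ε/D = 0.013; Haaland → f = 0.0484; ΔP_A = f(L/D)(ρV²/2) = 2069 Pa.
Pipe B: V = Q/A = 0.00545/0.006041 = 0.9022 m/s; Re = 7704; ε/D = 0.000456; Haaland → f = 0.0337; ΔP_B = f(L/D)(ρV²/2) = 3055 Pa.
ΔP_A/ΔP_B = 2069/3055 = 0.677.

ΔP_A/ΔP_B ≈ 0.677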